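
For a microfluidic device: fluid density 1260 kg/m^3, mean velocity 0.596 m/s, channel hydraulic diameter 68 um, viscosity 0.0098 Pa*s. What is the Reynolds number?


Step 1: Convert Dh to meters: Dh = 68e-6 m
Step 2: Re = rho * v * Dh / mu
Re = 1260 * 0.596 * 68e-6 / 0.0098
Re = 5.211


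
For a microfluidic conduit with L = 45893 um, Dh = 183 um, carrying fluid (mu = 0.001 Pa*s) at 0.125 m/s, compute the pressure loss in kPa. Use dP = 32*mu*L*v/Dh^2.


Step 1: Convert to SI: L = 45893e-6 m, Dh = 183e-6 m
Step 2: dP = 32 * 0.001 * 45893e-6 * 0.125 / (183e-6)^2
Step 3: dP = 5481.56 Pa
Step 4: Convert to kPa: dP = 5.48 kPa


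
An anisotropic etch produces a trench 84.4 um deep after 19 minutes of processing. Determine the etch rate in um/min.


Step 1: Etch rate = depth / time
Step 2: rate = 84.4 / 19
rate = 4.442 um/min


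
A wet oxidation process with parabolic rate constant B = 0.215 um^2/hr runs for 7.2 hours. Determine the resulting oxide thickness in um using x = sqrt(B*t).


Step 1: Compute B*t = 0.215 * 7.2 = 1.548
Step 2: x = sqrt(1.548)
x = 1.244 um


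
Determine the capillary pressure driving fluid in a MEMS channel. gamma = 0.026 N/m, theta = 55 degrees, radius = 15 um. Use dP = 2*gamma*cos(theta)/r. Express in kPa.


Step 1: cos(55 deg) = 0.5736
Step 2: Convert r to m: r = 15e-6 m
Step 3: dP = 2 * 0.026 * 0.5736 / 15e-6 = 1988.5 Pa
Step 4: Convert Pa to kPa (divide by 1000).
dP = 1.99 kPa


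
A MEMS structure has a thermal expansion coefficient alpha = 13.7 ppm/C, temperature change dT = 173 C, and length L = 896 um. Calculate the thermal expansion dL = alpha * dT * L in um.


Step 1: Convert CTE: alpha = 13.7 ppm/C = 13.7e-6 /C
Step 2: dL = 13.7e-6 * 173 * 896
dL = 2.1236 um


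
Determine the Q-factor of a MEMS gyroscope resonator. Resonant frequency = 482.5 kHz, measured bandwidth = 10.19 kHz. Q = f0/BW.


Step 1: Q = f0 / bandwidth
Step 2: Q = 482.5 / 10.19
Q = 47.4


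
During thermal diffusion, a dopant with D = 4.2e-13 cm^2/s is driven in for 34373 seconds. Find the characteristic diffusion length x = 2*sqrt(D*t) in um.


Step 1: Compute D*t = 4.2e-13 * 34373 = 1.443666e-08 cm^2
Step 2: sqrt(D*t) = 1.20153e-04 cm
Step 3: x = 2 * 1.20153e-04 cm = 2.40306e-04 cm
Step 4: Convert to um (1 cm = 1e4 um): x = 2.403 um


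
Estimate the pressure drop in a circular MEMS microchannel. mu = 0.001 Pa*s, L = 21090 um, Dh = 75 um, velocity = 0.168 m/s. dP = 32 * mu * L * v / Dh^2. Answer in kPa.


Step 1: Convert to SI: L = 21090e-6 m, Dh = 75e-6 m
Step 2: dP = 32 * 0.001 * 21090e-6 * 0.168 / (75e-6)^2
Step 3: dP = 20156.42 Pa
Step 4: Convert to kPa: dP = 20.16 kPa


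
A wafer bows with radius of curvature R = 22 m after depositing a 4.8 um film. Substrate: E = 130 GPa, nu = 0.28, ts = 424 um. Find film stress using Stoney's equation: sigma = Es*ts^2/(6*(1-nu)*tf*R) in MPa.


Step 1: Compute numerator: Es * ts^2 = 130 * 424^2 = 23370880 (GPa*um^2)
Step 2: Compute denominator (R in um): 6*(1-nu)*tf*R = 6*0.72*4.8*22e6 = 456192000.0 (um^2)
Step 3: sigma (GPa) = 23370880 / 456192000.0 = 5.123e-02 GPa
Step 4: Convert to MPa (x1000): sigma = 51.2 MPa


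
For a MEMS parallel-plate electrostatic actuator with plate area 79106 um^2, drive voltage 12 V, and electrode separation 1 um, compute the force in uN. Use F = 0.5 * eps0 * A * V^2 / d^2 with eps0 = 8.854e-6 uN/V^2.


Step 1: Identify parameters.
eps0 = 8.854e-6 uN/V^2, A = 79106 um^2, V = 12 V, d = 1 um
Step 2: Compute V^2 = 12^2 = 144
Step 3: Compute d^2 = 1^2 = 1
Step 4: F = 0.5 * 8.854e-6 * 79106 * 144 / 1
F = 50.429 uN


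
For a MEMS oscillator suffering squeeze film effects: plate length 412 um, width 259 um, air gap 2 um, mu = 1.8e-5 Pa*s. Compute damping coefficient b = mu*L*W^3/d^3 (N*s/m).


Step 1: Convert to SI.
L = 412e-6 m, W = 259e-6 m, d = 2e-6 m
Step 2: W^3 = (259e-6)^3 = 1.74e-11 m^3
Step 3: d^3 = (2e-6)^3 = 8.00e-18 m^3
Step 4: b = 1.8e-5 * 412e-6 * 1.74e-11 / 8.00e-18
b = 1.61e-02 N*s/m


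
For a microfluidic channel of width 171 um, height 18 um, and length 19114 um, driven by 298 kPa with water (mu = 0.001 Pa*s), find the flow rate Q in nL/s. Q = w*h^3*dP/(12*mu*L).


Step 1: Convert all dimensions to SI (meters).
w = 171e-6 m, h = 18e-6 m, L = 19114e-6 m, dP = 298e3 Pa
Step 2: Q = w * h^3 * dP / (12 * mu * L)
Q = 171e-6 * (18e-6)^3 * 298e3 / (12 * 0.001 * 19114e-6) = 1.29567793e-09 m^3/s
Step 3: Convert Q from m^3/s to nL/s (1 m^3 = 1e12 nL, so multiply by 1e12).
Q = 1295.678 nL/s


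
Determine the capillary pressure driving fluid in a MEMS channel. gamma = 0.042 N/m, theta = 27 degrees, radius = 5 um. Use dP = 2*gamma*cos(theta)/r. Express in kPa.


Step 1: cos(27 deg) = 0.891
Step 2: Convert r to m: r = 5e-6 m
Step 3: dP = 2 * 0.042 * 0.891 / 5e-6 = 14968.8 Pa
Step 4: Convert Pa to kPa (divide by 1000).
dP = 14.97 kPa


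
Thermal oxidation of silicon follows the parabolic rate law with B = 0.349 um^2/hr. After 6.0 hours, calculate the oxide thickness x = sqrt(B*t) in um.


Step 1: Compute B*t = 0.349 * 6.0 = 2.094
Step 2: x = sqrt(2.094)
x = 1.447 um


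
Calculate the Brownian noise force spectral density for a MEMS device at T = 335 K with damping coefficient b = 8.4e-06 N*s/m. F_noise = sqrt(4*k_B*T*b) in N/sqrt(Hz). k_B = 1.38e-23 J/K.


Step 1: Compute 4 * k_B * T * b
= 4 * 1.38e-23 * 335 * 8.4e-06
= 1.5533e-25 N^2/Hz
Step 2: F_noise = sqrt(1.5533e-25)
F_noise = 3.94e-13 N/sqrt(Hz)


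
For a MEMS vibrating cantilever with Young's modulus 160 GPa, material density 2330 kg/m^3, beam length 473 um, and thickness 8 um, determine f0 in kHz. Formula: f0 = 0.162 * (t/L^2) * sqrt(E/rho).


Step 1: Convert units to SI.
t_SI = 8e-6 m, L_SI = 473e-6 m
Step 2: Calculate sqrt(E/rho).
sqrt(160e9 / 2330) = 8286.71 m/s
Step 3: Compute f0.
f0 = 0.162 * 8e-6 / (473e-6)^2 * 8286.71 = 48002.6 Hz = 48.0 kHz


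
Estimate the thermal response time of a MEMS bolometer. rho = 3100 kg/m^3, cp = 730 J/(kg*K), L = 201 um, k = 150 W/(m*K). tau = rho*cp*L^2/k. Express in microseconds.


Step 1: Convert L to m: L = 201e-6 m
Step 2: L^2 = (201e-6)^2 = 4.0401e-08 m^2
Step 3: tau = 3100 * 730 * 4.0401e-08 / 150 = 6.0951642e-04 s
Step 4: Convert to microseconds (multiply by 1e6).
tau = 609.516 us


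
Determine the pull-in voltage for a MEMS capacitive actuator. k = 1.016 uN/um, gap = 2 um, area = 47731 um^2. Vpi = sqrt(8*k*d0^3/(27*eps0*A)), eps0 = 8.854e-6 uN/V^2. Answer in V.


Step 1: Compute numerator: 8 * k * d0^3 = 8 * 1.016 * 2^3 = 65.024
Step 2: Compute denominator: 27 * eps0 * A = 27 * 8.854e-6 * 47731 = 11.410477
Step 3: Vpi = sqrt(65.024 / 11.410477)
Vpi = 2.39 V


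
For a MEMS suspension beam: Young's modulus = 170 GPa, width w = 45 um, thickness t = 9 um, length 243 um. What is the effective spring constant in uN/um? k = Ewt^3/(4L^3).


Step 1: Convert E to consistent units (1 GPa = 1000 uN/um^2).
E = 170 GPa = 170000 uN/um^2
Step 2: Compute t^3 = 9^3 = 729
Step 3: Compute L^3 = 243^3 = 14348907
Step 4: k = 170000 * 45 * 729 / (4 * 14348907)
k = 97.1651 uN/um


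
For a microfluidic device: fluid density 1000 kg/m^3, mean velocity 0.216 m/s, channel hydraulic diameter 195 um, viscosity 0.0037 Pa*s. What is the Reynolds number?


Step 1: Convert Dh to meters: Dh = 195e-6 m
Step 2: Re = rho * v * Dh / mu
Re = 1000 * 0.216 * 195e-6 / 0.0037
Re = 11.384


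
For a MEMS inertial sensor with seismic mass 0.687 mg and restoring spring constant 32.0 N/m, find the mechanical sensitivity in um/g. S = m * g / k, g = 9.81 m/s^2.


Step 1: Convert mass: m = 0.687 mg = 6.87e-07 kg
Step 2: S = m * g / k = 6.87e-07 * 9.81 / 32.0
Step 3: S = 2.11e-07 m/g
Step 4: Convert to um/g: S = 0.211 um/g


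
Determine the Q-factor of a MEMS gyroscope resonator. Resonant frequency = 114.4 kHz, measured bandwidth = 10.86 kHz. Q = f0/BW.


Step 1: Q = f0 / bandwidth
Step 2: Q = 114.4 / 10.86
Q = 10.5


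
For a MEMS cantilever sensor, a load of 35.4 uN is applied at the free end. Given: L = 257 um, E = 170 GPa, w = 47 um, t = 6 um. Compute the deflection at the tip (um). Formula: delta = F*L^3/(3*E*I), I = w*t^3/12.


Step 1: Calculate the second moment of area.
I = w * t^3 / 12 = 47 * 6^3 / 12 = 846.0 um^4
Step 2: Convert E to consistent units (1 GPa = 1000 uN/um^2).
E = 170 GPa = 170000 uN/um^2
Step 3: Calculate tip deflection.
delta = F * L^3 / (3 * E * I)
delta = 35.4 * 257^3 / (3 * 170000 * 846.0)
delta = 1.3927 um


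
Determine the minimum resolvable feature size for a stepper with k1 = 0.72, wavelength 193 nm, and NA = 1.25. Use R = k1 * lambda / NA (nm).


Step 1: Identify values: k1 = 0.72, lambda = 193 nm, NA = 1.25
Step 2: R = k1 * lambda / NA
R = 0.72 * 193 / 1.25
R = 111.2 nm


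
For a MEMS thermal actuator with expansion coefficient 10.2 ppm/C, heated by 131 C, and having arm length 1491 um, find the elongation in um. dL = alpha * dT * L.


Step 1: Convert CTE: alpha = 10.2 ppm/C = 10.2e-6 /C
Step 2: dL = 10.2e-6 * 131 * 1491
dL = 1.9923 um


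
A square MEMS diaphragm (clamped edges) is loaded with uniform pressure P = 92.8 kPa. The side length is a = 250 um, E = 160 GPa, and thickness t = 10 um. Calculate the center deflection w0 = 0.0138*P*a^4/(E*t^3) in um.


Step 1: Convert pressure to compatible units (E is in GPa, so P in GPa).
P = 92.8 kPa = 92.8e-6 GPa
Step 2: Compute numerator: 0.0138 * P * a^4.
a^4 = 250^4 = 3906250000
numerator = 0.0138 * 92.8e-6 * 3906250000 = 5.0025e+03
Step 3: Compute denominator: E * t^3 = 160 * 10^3 = 160000
Step 4: w0 = numerator / denominator = 5.0025e+03 / 160000 = 0.0313 um


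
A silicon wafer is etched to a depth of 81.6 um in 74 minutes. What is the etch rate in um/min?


Step 1: Etch rate = depth / time
Step 2: rate = 81.6 / 74
rate = 1.103 um/min


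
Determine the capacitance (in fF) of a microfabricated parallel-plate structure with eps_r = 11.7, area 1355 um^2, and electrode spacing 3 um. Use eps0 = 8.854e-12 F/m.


Step 1: Convert area to m^2: A = 1355e-12 m^2
Step 2: Convert gap to m: d = 3e-6 m
Step 3: C = eps0 * eps_r * A / d
C = 8.854e-12 * 11.7 * 1355e-12 / 3e-6
Step 4: Convert to fF (multiply by 1e15).
C = 46.79 fF


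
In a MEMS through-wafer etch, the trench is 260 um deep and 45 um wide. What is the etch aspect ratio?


Step 1: AR = depth / width
Step 2: AR = 260 / 45
AR = 5.8


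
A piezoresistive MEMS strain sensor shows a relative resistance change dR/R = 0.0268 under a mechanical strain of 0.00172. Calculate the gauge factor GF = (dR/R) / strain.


Step 1: Identify values.
dR/R = 0.0268, strain = 0.00172
Step 2: GF = (dR/R) / strain = 0.0268 / 0.00172
GF = 15.6


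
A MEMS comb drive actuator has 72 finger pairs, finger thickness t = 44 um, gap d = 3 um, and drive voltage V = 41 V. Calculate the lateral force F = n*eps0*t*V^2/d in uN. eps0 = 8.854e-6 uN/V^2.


Step 1: Parameters: n=72, eps0=8.854e-6 uN/V^2, t=44 um, V=41 V, d=3 um
Step 2: V^2 = 1681
Step 3: F = 72 * 8.854e-6 * 44 * 1681 / 3
F = 15.717 uN


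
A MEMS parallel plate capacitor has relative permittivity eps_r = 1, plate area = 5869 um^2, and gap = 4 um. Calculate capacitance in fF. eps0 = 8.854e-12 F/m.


Step 1: Convert area to m^2: A = 5869e-12 m^2
Step 2: Convert gap to m: d = 4e-6 m
Step 3: C = eps0 * eps_r * A / d
C = 8.854e-12 * 1 * 5869e-12 / 4e-6
Step 4: Convert to fF (multiply by 1e15).
C = 12.99 fF


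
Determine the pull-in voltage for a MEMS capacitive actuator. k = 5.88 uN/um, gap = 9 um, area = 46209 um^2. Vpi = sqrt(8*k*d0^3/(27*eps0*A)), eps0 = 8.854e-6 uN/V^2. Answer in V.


Step 1: Compute numerator: 8 * k * d0^3 = 8 * 5.88 * 9^3 = 34292.16
Step 2: Compute denominator: 27 * eps0 * A = 27 * 8.854e-6 * 46209 = 11.046631
Step 3: Vpi = sqrt(34292.16 / 11.046631)
Vpi = 55.72 V


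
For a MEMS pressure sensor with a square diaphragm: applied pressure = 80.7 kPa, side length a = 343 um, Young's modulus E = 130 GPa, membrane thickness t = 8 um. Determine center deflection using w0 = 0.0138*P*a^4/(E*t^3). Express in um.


Step 1: Convert pressure to compatible units (E is in GPa, so P in GPa).
P = 80.7 kPa = 80.7e-6 GPa
Step 2: Compute numerator: 0.0138 * P * a^4.
a^4 = 343^4 = 13841287201
numerator = 0.0138 * 80.7e-6 * 13841287201 = 1.54145e+04
Step 3: Compute denominator: E * t^3 = 130 * 8^3 = 66560
Step 4: w0 = numerator / denominator = 1.54145e+04 / 66560 = 0.2316 um


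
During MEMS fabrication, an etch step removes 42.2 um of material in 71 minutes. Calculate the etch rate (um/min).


Step 1: Etch rate = depth / time
Step 2: rate = 42.2 / 71
rate = 0.594 um/min


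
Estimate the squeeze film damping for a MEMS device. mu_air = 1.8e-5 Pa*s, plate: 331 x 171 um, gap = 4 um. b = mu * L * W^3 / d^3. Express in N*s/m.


Step 1: Convert to SI.
L = 331e-6 m, W = 171e-6 m, d = 4e-6 m
Step 2: W^3 = (171e-6)^3 = 5.00e-12 m^3
Step 3: d^3 = (4e-6)^3 = 6.40e-17 m^3
Step 4: b = 1.8e-5 * 331e-6 * 5.00e-12 / 6.40e-17
b = 4.65e-04 N*s/m


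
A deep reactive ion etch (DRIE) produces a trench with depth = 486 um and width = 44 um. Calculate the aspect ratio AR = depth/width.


Step 1: AR = depth / width
Step 2: AR = 486 / 44
AR = 11.0


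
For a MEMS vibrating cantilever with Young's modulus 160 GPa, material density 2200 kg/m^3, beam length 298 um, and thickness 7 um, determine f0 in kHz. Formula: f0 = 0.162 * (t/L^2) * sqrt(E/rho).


Step 1: Convert units to SI.
t_SI = 7e-6 m, L_SI = 298e-6 m
Step 2: Calculate sqrt(E/rho).
sqrt(160e9 / 2200) = 8528.03 m/s
Step 3: Compute f0.
f0 = 0.162 * 7e-6 / (298e-6)^2 * 8528.03 = 108900.3 Hz = 108.9 kHz


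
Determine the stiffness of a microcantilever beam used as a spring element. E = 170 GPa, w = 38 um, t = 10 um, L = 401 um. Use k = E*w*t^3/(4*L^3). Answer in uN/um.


Step 1: Convert E to consistent units (1 GPa = 1000 uN/um^2).
E = 170 GPa = 170000 uN/um^2
Step 2: Compute t^3 = 10^3 = 1000
Step 3: Compute L^3 = 401^3 = 64481201
Step 4: k = 170000 * 38 * 1000 / (4 * 64481201)
k = 25.0461 uN/um


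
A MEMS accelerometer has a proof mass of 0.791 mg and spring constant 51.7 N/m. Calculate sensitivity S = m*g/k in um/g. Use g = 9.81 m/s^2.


Step 1: Convert mass: m = 0.791 mg = 7.91e-07 kg
Step 2: S = m * g / k = 7.91e-07 * 9.81 / 51.7
Step 3: S = 1.50e-07 m/g
Step 4: Convert to um/g: S = 0.15 um/g


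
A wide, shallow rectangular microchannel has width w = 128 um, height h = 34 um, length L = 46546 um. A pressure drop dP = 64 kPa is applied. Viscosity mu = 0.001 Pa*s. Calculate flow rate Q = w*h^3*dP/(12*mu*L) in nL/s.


Step 1: Convert all dimensions to SI (meters).
w = 128e-6 m, h = 34e-6 m, L = 46546e-6 m, dP = 64e3 Pa
Step 2: Q = w * h^3 * dP / (12 * mu * L)
Q = 128e-6 * (34e-6)^3 * 64e3 / (12 * 0.001 * 46546e-6) = 5.7645191e-10 m^3/s
Step 3: Convert Q from m^3/s to nL/s (1 m^3 = 1e12 nL, so multiply by 1e12).
Q = 576.452 nL/s


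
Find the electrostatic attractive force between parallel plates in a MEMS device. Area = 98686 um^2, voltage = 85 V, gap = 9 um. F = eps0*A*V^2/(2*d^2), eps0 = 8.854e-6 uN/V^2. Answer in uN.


Step 1: Identify parameters.
eps0 = 8.854e-6 uN/V^2, A = 98686 um^2, V = 85 V, d = 9 um
Step 2: Compute V^2 = 85^2 = 7225
Step 3: Compute d^2 = 9^2 = 81
Step 4: F = 0.5 * 8.854e-6 * 98686 * 7225 / 81
F = 38.969 uN


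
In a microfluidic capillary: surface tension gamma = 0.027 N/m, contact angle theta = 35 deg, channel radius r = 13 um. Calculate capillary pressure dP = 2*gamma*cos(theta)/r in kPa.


Step 1: cos(35 deg) = 0.8192
Step 2: Convert r to m: r = 13e-6 m
Step 3: dP = 2 * 0.027 * 0.8192 / 13e-6 = 3402.8 Pa
Step 4: Convert Pa to kPa (divide by 1000).
dP = 3.4 kPa


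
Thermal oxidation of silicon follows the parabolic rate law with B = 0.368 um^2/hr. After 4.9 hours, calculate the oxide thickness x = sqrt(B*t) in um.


Step 1: Compute B*t = 0.368 * 4.9 = 1.8032
Step 2: x = sqrt(1.8032)
x = 1.343 um


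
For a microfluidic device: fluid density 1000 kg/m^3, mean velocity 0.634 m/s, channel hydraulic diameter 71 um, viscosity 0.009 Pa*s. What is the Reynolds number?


Step 1: Convert Dh to meters: Dh = 71e-6 m
Step 2: Re = rho * v * Dh / mu
Re = 1000 * 0.634 * 71e-6 / 0.009
Re = 5.002


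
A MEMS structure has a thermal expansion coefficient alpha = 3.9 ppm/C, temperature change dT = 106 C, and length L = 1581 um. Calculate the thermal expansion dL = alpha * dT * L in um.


Step 1: Convert CTE: alpha = 3.9 ppm/C = 3.9e-6 /C
Step 2: dL = 3.9e-6 * 106 * 1581
dL = 0.6536 um


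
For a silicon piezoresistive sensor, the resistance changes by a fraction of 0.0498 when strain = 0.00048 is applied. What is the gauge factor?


Step 1: Identify values.
dR/R = 0.0498, strain = 0.00048
Step 2: GF = (dR/R) / strain = 0.0498 / 0.00048
GF = 103.7


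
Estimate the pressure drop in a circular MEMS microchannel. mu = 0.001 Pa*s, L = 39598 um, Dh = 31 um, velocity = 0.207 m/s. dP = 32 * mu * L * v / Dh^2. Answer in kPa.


Step 1: Convert to SI: L = 39598e-6 m, Dh = 31e-6 m
Step 2: dP = 32 * 0.001 * 39598e-6 * 0.207 / (31e-6)^2
Step 3: dP = 272941.89 Pa
Step 4: Convert to kPa: dP = 272.94 kPa


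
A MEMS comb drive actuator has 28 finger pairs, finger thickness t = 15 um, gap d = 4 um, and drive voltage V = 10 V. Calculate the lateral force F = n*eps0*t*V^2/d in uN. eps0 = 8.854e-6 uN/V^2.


Step 1: Parameters: n=28, eps0=8.854e-6 uN/V^2, t=15 um, V=10 V, d=4 um
Step 2: V^2 = 100
Step 3: F = 28 * 8.854e-6 * 15 * 100 / 4
F = 0.093 uN


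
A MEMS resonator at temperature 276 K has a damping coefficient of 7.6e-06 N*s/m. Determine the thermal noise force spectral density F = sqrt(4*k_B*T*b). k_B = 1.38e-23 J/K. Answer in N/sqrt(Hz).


Step 1: Compute 4 * k_B * T * b
= 4 * 1.38e-23 * 276 * 7.6e-06
= 1.1579e-25 N^2/Hz
Step 2: F_noise = sqrt(1.1579e-25)
F_noise = 3.40e-13 N/sqrt(Hz)


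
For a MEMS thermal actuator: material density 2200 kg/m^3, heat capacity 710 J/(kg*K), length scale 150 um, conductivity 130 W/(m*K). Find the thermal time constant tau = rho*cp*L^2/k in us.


Step 1: Convert L to m: L = 150e-6 m
Step 2: L^2 = (150e-6)^2 = 2.25e-08 m^2
Step 3: tau = 2200 * 710 * 2.25e-08 / 130 = 2.7034615e-04 s
Step 4: Convert to microseconds (multiply by 1e6).
tau = 270.346 us


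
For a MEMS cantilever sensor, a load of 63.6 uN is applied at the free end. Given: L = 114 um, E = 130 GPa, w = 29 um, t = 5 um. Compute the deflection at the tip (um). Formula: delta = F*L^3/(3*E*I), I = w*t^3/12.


Step 1: Calculate the second moment of area.
I = w * t^3 / 12 = 29 * 5^3 / 12 = 302.0833 um^4
Step 2: Convert E to consistent units (1 GPa = 1000 uN/um^2).
E = 130 GPa = 130000 uN/um^2
Step 3: Calculate tip deflection.
delta = F * L^3 / (3 * E * I)
delta = 63.6 * 114^3 / (3 * 130000 * 302.0833)
delta = 0.7998 um


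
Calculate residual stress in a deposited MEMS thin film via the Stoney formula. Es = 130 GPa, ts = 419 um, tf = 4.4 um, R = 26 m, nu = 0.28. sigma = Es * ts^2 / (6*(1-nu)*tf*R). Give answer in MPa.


Step 1: Compute numerator: Es * ts^2 = 130 * 419^2 = 22822930 (GPa*um^2)
Step 2: Compute denominator (R in um): 6*(1-nu)*tf*R = 6*0.72*4.4*26e6 = 494208000.0 (um^2)
Step 3: sigma (GPa) = 22822930 / 494208000.0 = 4.6181e-02 GPa
Step 4: Convert to MPa (x1000): sigma = 46.2 MPa


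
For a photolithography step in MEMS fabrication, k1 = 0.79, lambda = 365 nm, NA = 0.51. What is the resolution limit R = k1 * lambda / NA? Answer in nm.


Step 1: Identify values: k1 = 0.79, lambda = 365 nm, NA = 0.51
Step 2: R = k1 * lambda / NA
R = 0.79 * 365 / 0.51
R = 565.4 nm


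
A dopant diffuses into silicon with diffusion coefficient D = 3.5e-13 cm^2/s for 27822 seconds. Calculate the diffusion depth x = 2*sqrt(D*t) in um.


Step 1: Compute D*t = 3.5e-13 * 27822 = 9.7377e-09 cm^2
Step 2: sqrt(D*t) = 9.86798e-05 cm
Step 3: x = 2 * 9.86798e-05 cm = 1.973596e-04 cm
Step 4: Convert to um (1 cm = 1e4 um): x = 1.974 um


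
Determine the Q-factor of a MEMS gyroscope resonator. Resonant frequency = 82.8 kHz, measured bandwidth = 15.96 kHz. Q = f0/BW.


Step 1: Q = f0 / bandwidth
Step 2: Q = 82.8 / 15.96
Q = 5.2


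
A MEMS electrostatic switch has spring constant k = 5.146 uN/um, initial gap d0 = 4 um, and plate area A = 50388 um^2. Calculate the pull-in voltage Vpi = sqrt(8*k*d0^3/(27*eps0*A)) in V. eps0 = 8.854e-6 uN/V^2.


Step 1: Compute numerator: 8 * k * d0^3 = 8 * 5.146 * 4^3 = 2634.752
Step 2: Compute denominator: 27 * eps0 * A = 27 * 8.854e-6 * 50388 = 12.045655
Step 3: Vpi = sqrt(2634.752 / 12.045655)
Vpi = 14.79 V


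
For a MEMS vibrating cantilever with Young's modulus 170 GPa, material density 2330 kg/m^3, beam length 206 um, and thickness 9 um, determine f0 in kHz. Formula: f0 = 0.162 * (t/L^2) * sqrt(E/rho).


Step 1: Convert units to SI.
t_SI = 9e-6 m, L_SI = 206e-6 m
Step 2: Calculate sqrt(E/rho).
sqrt(170e9 / 2330) = 8541.74 m/s
Step 3: Compute f0.
f0 = 0.162 * 9e-6 / (206e-6)^2 * 8541.74 = 293473.9 Hz = 293.47 kHz


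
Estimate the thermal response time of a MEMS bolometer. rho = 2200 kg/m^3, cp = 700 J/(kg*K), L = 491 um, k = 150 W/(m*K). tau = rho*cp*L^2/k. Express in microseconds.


Step 1: Convert L to m: L = 491e-6 m
Step 2: L^2 = (491e-6)^2 = 2.41081e-07 m^2
Step 3: tau = 2200 * 700 * 2.41081e-07 / 150 = 2.47509827e-03 s
Step 4: Convert to microseconds (multiply by 1e6).
tau = 2475.098 us


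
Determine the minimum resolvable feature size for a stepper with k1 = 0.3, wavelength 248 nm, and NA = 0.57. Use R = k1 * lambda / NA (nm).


Step 1: Identify values: k1 = 0.3, lambda = 248 nm, NA = 0.57
Step 2: R = k1 * lambda / NA
R = 0.3 * 248 / 0.57
R = 130.5 nm


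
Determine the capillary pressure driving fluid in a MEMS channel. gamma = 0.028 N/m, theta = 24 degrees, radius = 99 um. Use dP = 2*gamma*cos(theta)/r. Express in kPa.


Step 1: cos(24 deg) = 0.9135
Step 2: Convert r to m: r = 99e-6 m
Step 3: dP = 2 * 0.028 * 0.9135 / 99e-6 = 516.7 Pa
Step 4: Convert Pa to kPa (divide by 1000).
dP = 0.52 kPa


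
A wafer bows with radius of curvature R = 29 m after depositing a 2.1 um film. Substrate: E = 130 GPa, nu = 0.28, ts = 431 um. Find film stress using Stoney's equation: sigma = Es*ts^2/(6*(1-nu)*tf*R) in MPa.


Step 1: Compute numerator: Es * ts^2 = 130 * 431^2 = 24148930 (GPa*um^2)
Step 2: Compute denominator (R in um): 6*(1-nu)*tf*R = 6*0.72*2.1*29e6 = 263088000.0 (um^2)
Step 3: sigma (GPa) = 24148930 / 263088000.0 = 9.179e-02 GPa
Step 4: Convert to MPa (x1000): sigma = 91.8 MPa


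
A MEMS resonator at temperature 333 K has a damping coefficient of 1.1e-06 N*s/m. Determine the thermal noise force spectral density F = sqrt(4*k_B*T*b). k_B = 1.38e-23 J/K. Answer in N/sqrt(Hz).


Step 1: Compute 4 * k_B * T * b
= 4 * 1.38e-23 * 333 * 1.1e-06
= 2.0220e-26 N^2/Hz
Step 2: F_noise = sqrt(2.0220e-26)
F_noise = 1.42e-13 N/sqrt(Hz)


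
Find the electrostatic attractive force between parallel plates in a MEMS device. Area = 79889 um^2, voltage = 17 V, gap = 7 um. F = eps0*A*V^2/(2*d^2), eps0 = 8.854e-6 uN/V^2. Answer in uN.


Step 1: Identify parameters.
eps0 = 8.854e-6 uN/V^2, A = 79889 um^2, V = 17 V, d = 7 um
Step 2: Compute V^2 = 17^2 = 289
Step 3: Compute d^2 = 7^2 = 49
Step 4: F = 0.5 * 8.854e-6 * 79889 * 289 / 49
F = 2.086 uN


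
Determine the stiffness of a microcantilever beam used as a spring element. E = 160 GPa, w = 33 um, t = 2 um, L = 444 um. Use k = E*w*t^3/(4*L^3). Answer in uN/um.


Step 1: Convert E to consistent units (1 GPa = 1000 uN/um^2).
E = 160 GPa = 160000 uN/um^2
Step 2: Compute t^3 = 2^3 = 8
Step 3: Compute L^3 = 444^3 = 87528384
Step 4: k = 160000 * 33 * 8 / (4 * 87528384)
k = 0.1206 uN/um


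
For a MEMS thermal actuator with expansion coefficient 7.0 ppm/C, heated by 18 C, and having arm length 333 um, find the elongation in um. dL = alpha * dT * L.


Step 1: Convert CTE: alpha = 7.0 ppm/C = 7.0e-6 /C
Step 2: dL = 7.0e-6 * 18 * 333
dL = 0.042 um


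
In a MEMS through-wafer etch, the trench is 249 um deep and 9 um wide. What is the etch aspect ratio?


Step 1: AR = depth / width
Step 2: AR = 249 / 9
AR = 27.7


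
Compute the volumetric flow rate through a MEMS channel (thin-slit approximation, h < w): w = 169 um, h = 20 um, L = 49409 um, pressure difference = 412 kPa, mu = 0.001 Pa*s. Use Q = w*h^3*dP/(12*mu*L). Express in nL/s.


Step 1: Convert all dimensions to SI (meters).
w = 169e-6 m, h = 20e-6 m, L = 49409e-6 m, dP = 412e3 Pa
Step 2: Q = w * h^3 * dP / (12 * mu * L)
Q = 169e-6 * (20e-6)^3 * 412e3 / (12 * 0.001 * 49409e-6) = 9.3947796e-10 m^3/s
Step 3: Convert Q from m^3/s to nL/s (1 m^3 = 1e12 nL, so multiply by 1e12).
Q = 939.478 nL/s


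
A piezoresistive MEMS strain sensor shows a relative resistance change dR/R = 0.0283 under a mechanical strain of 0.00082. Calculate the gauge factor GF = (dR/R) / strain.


Step 1: Identify values.
dR/R = 0.0283, strain = 0.00082
Step 2: GF = (dR/R) / strain = 0.0283 / 0.00082
GF = 34.5


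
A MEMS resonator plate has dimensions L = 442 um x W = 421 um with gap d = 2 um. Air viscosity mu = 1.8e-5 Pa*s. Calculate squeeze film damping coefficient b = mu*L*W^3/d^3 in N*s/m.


Step 1: Convert to SI.
L = 442e-6 m, W = 421e-6 m, d = 2e-6 m
Step 2: W^3 = (421e-6)^3 = 7.46e-11 m^3
Step 3: d^3 = (2e-6)^3 = 8.00e-18 m^3
Step 4: b = 1.8e-5 * 442e-6 * 7.46e-11 / 8.00e-18
b = 7.42e-02 N*s/m


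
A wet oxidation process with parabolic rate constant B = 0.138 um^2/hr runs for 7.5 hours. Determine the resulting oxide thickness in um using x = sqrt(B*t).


Step 1: Compute B*t = 0.138 * 7.5 = 1.035
Step 2: x = sqrt(1.035)
x = 1.017 um


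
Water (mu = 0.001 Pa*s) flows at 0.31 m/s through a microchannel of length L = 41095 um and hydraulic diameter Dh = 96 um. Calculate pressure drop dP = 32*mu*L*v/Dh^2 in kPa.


Step 1: Convert to SI: L = 41095e-6 m, Dh = 96e-6 m
Step 2: dP = 32 * 0.001 * 41095e-6 * 0.31 / (96e-6)^2
Step 3: dP = 44234.20 Pa
Step 4: Convert to kPa: dP = 44.23 kPa


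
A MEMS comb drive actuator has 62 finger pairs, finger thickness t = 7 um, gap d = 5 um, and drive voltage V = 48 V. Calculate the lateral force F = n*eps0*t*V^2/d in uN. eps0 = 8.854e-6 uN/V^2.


Step 1: Parameters: n=62, eps0=8.854e-6 uN/V^2, t=7 um, V=48 V, d=5 um
Step 2: V^2 = 2304
Step 3: F = 62 * 8.854e-6 * 7 * 2304 / 5
F = 1.771 uN


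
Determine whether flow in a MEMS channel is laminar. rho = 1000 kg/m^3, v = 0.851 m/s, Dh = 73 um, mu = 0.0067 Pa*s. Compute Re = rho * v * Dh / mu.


Step 1: Convert Dh to meters: Dh = 73e-6 m
Step 2: Re = rho * v * Dh / mu
Re = 1000 * 0.851 * 73e-6 / 0.0067
Re = 9.272
Since Re = 9.272 is below ~2300, the flow is laminar.


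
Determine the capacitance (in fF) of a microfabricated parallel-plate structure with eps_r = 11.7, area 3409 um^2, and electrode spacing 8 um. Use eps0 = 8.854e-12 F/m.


Step 1: Convert area to m^2: A = 3409e-12 m^2
Step 2: Convert gap to m: d = 8e-6 m
Step 3: C = eps0 * eps_r * A / d
C = 8.854e-12 * 11.7 * 3409e-12 / 8e-6
Step 4: Convert to fF (multiply by 1e15).
C = 44.14 fF


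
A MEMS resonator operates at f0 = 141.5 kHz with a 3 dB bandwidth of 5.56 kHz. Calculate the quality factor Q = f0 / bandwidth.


Step 1: Q = f0 / bandwidth
Step 2: Q = 141.5 / 5.56
Q = 25.4


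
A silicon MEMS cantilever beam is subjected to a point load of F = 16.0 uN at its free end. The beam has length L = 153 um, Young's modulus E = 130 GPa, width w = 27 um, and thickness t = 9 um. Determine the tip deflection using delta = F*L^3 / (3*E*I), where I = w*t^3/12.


Step 1: Calculate the second moment of area.
I = w * t^3 / 12 = 27 * 9^3 / 12 = 1640.25 um^4
Step 2: Convert E to consistent units (1 GPa = 1000 uN/um^2).
E = 130 GPa = 130000 uN/um^2
Step 3: Calculate tip deflection.
delta = F * L^3 / (3 * E * I)
delta = 16.0 * 153^3 / (3 * 130000 * 1640.25)
delta = 0.0896 um


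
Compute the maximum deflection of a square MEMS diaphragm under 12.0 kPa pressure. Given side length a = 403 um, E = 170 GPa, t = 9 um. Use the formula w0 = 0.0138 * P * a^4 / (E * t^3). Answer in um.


Step 1: Convert pressure to compatible units (E is in GPa, so P in GPa).
P = 12.0 kPa = 12.0e-6 GPa
Step 2: Compute numerator: 0.0138 * P * a^4.
a^4 = 403^4 = 26376683281
numerator = 0.0138 * 12.0e-6 * 26376683281 = 4.368e+03
Step 3: Compute denominator: E * t^3 = 170 * 9^3 = 123930
Step 4: w0 = numerator / denominator = 4.368e+03 / 123930 = 0.0352 um


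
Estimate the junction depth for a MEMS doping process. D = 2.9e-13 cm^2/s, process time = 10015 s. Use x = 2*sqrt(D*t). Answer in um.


Step 1: Compute D*t = 2.9e-13 * 10015 = 2.90435e-09 cm^2
Step 2: sqrt(D*t) = 5.3892e-05 cm
Step 3: x = 2 * 5.3892e-05 cm = 1.07784e-04 cm
Step 4: Convert to um (1 cm = 1e4 um): x = 1.078 um


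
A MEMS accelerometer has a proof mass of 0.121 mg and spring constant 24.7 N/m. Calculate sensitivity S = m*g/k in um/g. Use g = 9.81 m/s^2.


Step 1: Convert mass: m = 0.121 mg = 1.21e-07 kg
Step 2: S = m * g / k = 1.21e-07 * 9.81 / 24.7
Step 3: S = 4.81e-08 m/g
Step 4: Convert to um/g: S = 0.048 um/g


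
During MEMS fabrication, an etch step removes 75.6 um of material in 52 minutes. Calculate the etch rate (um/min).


Step 1: Etch rate = depth / time
Step 2: rate = 75.6 / 52
rate = 1.454 um/min


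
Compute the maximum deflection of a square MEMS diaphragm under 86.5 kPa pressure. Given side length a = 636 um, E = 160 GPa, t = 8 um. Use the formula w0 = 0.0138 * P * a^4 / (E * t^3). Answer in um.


Step 1: Convert pressure to compatible units (E is in GPa, so P in GPa).
P = 86.5 kPa = 86.5e-6 GPa
Step 2: Compute numerator: 0.0138 * P * a^4.
a^4 = 636^4 = 163617014016
numerator = 0.0138 * 86.5e-6 * 163617014016 = 1.953096e+05
Step 3: Compute denominator: E * t^3 = 160 * 8^3 = 81920
Step 4: w0 = numerator / denominator = 1.953096e+05 / 81920 = 2.3842 um


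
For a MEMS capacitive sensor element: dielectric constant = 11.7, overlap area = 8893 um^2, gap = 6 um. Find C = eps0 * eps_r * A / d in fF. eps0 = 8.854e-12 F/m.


Step 1: Convert area to m^2: A = 8893e-12 m^2
Step 2: Convert gap to m: d = 6e-6 m
Step 3: C = eps0 * eps_r * A / d
C = 8.854e-12 * 11.7 * 8893e-12 / 6e-6
Step 4: Convert to fF (multiply by 1e15).
C = 153.54 fF


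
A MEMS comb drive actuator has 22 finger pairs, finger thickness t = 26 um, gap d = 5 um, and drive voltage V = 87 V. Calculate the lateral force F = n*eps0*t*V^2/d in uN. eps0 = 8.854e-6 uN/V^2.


Step 1: Parameters: n=22, eps0=8.854e-6 uN/V^2, t=26 um, V=87 V, d=5 um
Step 2: V^2 = 7569
Step 3: F = 22 * 8.854e-6 * 26 * 7569 / 5
F = 7.667 uN


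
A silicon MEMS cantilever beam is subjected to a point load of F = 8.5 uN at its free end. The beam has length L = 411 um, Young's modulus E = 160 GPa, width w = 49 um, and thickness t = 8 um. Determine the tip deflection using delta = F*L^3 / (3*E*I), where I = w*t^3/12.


Step 1: Calculate the second moment of area.
I = w * t^3 / 12 = 49 * 8^3 / 12 = 2090.6667 um^4
Step 2: Convert E to consistent units (1 GPa = 1000 uN/um^2).
E = 160 GPa = 160000 uN/um^2
Step 3: Calculate tip deflection.
delta = F * L^3 / (3 * E * I)
delta = 8.5 * 411^3 / (3 * 160000 * 2090.6667)
delta = 0.5881 um


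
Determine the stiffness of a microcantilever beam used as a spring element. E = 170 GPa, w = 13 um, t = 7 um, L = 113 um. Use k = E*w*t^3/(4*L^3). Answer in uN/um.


Step 1: Convert E to consistent units (1 GPa = 1000 uN/um^2).
E = 170 GPa = 170000 uN/um^2
Step 2: Compute t^3 = 7^3 = 343
Step 3: Compute L^3 = 113^3 = 1442897
Step 4: k = 170000 * 13 * 343 / (4 * 1442897)
k = 131.3382 uN/um


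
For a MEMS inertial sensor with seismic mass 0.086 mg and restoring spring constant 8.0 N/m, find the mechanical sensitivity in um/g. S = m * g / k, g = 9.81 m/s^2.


Step 1: Convert mass: m = 0.086 mg = 8.60e-08 kg
Step 2: S = m * g / k = 8.60e-08 * 9.81 / 8.0
Step 3: S = 1.05e-07 m/g
Step 4: Convert to um/g: S = 0.105 um/g


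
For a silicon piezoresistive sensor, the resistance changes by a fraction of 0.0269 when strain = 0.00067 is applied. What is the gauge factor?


Step 1: Identify values.
dR/R = 0.0269, strain = 0.00067
Step 2: GF = (dR/R) / strain = 0.0269 / 0.00067
GF = 40.1


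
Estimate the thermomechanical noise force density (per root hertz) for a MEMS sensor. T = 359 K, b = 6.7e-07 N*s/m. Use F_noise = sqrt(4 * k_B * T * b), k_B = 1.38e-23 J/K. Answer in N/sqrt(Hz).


Step 1: Compute 4 * k_B * T * b
= 4 * 1.38e-23 * 359 * 6.7e-07
= 1.3277e-26 N^2/Hz
Step 2: F_noise = sqrt(1.3277e-26)
F_noise = 1.15e-13 N/sqrt(Hz)


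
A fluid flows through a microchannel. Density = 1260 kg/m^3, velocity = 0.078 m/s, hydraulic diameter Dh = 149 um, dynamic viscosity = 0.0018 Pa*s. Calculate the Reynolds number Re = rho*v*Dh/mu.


Step 1: Convert Dh to meters: Dh = 149e-6 m
Step 2: Re = rho * v * Dh / mu
Re = 1260 * 0.078 * 149e-6 / 0.0018
Re = 8.135


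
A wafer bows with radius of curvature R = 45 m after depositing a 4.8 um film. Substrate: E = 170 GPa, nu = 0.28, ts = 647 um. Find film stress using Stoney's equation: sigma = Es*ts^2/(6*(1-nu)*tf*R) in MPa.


Step 1: Compute numerator: Es * ts^2 = 170 * 647^2 = 71163530 (GPa*um^2)
Step 2: Compute denominator (R in um): 6*(1-nu)*tf*R = 6*0.72*4.8*45e6 = 933120000.0 (um^2)
Step 3: sigma (GPa) = 71163530 / 933120000.0 = 7.6264e-02 GPa
Step 4: Convert to MPa (x1000): sigma = 76.3 MPa


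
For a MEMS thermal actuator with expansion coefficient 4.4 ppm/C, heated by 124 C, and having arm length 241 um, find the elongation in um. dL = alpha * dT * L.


Step 1: Convert CTE: alpha = 4.4 ppm/C = 4.4e-6 /C
Step 2: dL = 4.4e-6 * 124 * 241
dL = 0.1315 um


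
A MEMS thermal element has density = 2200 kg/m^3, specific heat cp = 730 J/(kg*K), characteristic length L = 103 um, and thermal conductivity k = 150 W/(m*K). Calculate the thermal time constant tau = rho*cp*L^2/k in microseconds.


Step 1: Convert L to m: L = 103e-6 m
Step 2: L^2 = (103e-6)^2 = 1.0609e-08 m^2
Step 3: tau = 2200 * 730 * 1.0609e-08 / 150 = 1.1358703e-04 s
Step 4: Convert to microseconds (multiply by 1e6).
tau = 113.587 us


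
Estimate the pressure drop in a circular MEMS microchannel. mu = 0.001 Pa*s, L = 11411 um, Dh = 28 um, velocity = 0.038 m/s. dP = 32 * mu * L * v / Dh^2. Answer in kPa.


Step 1: Convert to SI: L = 11411e-6 m, Dh = 28e-6 m
Step 2: dP = 32 * 0.001 * 11411e-6 * 0.038 / (28e-6)^2
Step 3: dP = 17698.69 Pa
Step 4: Convert to kPa: dP = 17.7 kPa


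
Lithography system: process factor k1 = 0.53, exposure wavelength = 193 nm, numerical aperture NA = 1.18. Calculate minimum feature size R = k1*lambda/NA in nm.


Step 1: Identify values: k1 = 0.53, lambda = 193 nm, NA = 1.18
Step 2: R = k1 * lambda / NA
R = 0.53 * 193 / 1.18
R = 86.7 nm


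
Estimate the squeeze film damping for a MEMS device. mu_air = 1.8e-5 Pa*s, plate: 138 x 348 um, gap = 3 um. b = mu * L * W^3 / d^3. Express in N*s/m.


Step 1: Convert to SI.
L = 138e-6 m, W = 348e-6 m, d = 3e-6 m
Step 2: W^3 = (348e-6)^3 = 4.21e-11 m^3
Step 3: d^3 = (3e-6)^3 = 2.70e-17 m^3
Step 4: b = 1.8e-5 * 138e-6 * 4.21e-11 / 2.70e-17
b = 3.88e-03 N*s/m


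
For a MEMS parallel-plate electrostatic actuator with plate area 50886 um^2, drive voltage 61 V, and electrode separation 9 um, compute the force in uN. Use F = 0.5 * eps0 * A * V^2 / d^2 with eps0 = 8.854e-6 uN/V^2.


Step 1: Identify parameters.
eps0 = 8.854e-6 uN/V^2, A = 50886 um^2, V = 61 V, d = 9 um
Step 2: Compute V^2 = 61^2 = 3721
Step 3: Compute d^2 = 9^2 = 81
Step 4: F = 0.5 * 8.854e-6 * 50886 * 3721 / 81
F = 10.349 uN


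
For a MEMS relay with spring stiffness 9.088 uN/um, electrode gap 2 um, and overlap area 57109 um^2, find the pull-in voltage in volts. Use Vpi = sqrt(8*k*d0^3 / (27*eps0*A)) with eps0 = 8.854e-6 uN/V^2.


Step 1: Compute numerator: 8 * k * d0^3 = 8 * 9.088 * 2^3 = 581.632
Step 2: Compute denominator: 27 * eps0 * A = 27 * 8.854e-6 * 57109 = 13.652363
Step 3: Vpi = sqrt(581.632 / 13.652363)
Vpi = 6.53 V


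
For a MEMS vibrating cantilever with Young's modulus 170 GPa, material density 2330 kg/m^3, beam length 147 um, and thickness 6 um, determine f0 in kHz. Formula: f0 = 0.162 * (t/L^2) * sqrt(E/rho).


Step 1: Convert units to SI.
t_SI = 6e-6 m, L_SI = 147e-6 m
Step 2: Calculate sqrt(E/rho).
sqrt(170e9 / 2330) = 8541.74 m/s
Step 3: Compute f0.
f0 = 0.162 * 6e-6 / (147e-6)^2 * 8541.74 = 384218.2 Hz = 384.22 kHz


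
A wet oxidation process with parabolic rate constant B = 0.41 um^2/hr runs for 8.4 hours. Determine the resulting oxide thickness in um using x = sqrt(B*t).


Step 1: Compute B*t = 0.41 * 8.4 = 3.444
Step 2: x = sqrt(3.444)
x = 1.856 um


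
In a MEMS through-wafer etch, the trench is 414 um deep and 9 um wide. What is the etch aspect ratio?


Step 1: AR = depth / width
Step 2: AR = 414 / 9
AR = 46.0


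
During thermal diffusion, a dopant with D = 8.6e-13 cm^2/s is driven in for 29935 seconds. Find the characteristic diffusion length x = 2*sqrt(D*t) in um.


Step 1: Compute D*t = 8.6e-13 * 29935 = 2.57441e-08 cm^2
Step 2: sqrt(D*t) = 1.6045e-04 cm
Step 3: x = 2 * 1.6045e-04 cm = 3.209e-04 cm
Step 4: Convert to um (1 cm = 1e4 um): x = 3.209 um


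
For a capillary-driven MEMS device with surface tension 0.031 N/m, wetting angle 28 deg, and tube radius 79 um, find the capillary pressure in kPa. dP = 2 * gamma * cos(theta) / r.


Step 1: cos(28 deg) = 0.8829
Step 2: Convert r to m: r = 79e-6 m
Step 3: dP = 2 * 0.031 * 0.8829 / 79e-6 = 692.9 Pa
Step 4: Convert Pa to kPa (divide by 1000).
dP = 0.69 kPa


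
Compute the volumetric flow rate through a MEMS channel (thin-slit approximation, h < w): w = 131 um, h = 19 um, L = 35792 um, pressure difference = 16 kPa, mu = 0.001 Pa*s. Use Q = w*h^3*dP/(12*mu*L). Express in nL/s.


Step 1: Convert all dimensions to SI (meters).
w = 131e-6 m, h = 19e-6 m, L = 35792e-6 m, dP = 16e3 Pa
Step 2: Q = w * h^3 * dP / (12 * mu * L)
Q = 131e-6 * (19e-6)^3 * 16e3 / (12 * 0.001 * 35792e-6) = 3.347225e-11 m^3/s
Step 3: Convert Q from m^3/s to nL/s (1 m^3 = 1e12 nL, so multiply by 1e12).
Q = 33.472 nL/s


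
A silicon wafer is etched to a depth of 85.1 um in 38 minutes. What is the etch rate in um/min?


Step 1: Etch rate = depth / time
Step 2: rate = 85.1 / 38
rate = 2.239 um/min


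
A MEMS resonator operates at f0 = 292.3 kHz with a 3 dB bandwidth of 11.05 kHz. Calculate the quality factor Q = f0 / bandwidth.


Step 1: Q = f0 / bandwidth
Step 2: Q = 292.3 / 11.05
Q = 26.5


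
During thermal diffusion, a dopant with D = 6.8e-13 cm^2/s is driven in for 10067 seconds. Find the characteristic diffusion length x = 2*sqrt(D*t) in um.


Step 1: Compute D*t = 6.8e-13 * 10067 = 6.84556e-09 cm^2
Step 2: sqrt(D*t) = 8.27379e-05 cm
Step 3: x = 2 * 8.27379e-05 cm = 1.654758e-04 cm
Step 4: Convert to um (1 cm = 1e4 um): x = 1.655 um


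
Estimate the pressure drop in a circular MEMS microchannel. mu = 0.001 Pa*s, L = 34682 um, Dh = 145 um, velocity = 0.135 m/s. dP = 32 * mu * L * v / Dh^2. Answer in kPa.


Step 1: Convert to SI: L = 34682e-6 m, Dh = 145e-6 m
Step 2: dP = 32 * 0.001 * 34682e-6 * 0.135 / (145e-6)^2
Step 3: dP = 7126.10 Pa
Step 4: Convert to kPa: dP = 7.13 kPa


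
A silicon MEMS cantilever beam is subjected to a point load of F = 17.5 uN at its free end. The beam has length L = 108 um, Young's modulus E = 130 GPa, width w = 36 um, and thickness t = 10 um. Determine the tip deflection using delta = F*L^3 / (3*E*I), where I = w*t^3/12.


Step 1: Calculate the second moment of area.
I = w * t^3 / 12 = 36 * 10^3 / 12 = 3000.0 um^4
Step 2: Convert E to consistent units (1 GPa = 1000 uN/um^2).
E = 130 GPa = 130000 uN/um^2
Step 3: Calculate tip deflection.
delta = F * L^3 / (3 * E * I)
delta = 17.5 * 108^3 / (3 * 130000 * 3000.0)
delta = 0.0188 um


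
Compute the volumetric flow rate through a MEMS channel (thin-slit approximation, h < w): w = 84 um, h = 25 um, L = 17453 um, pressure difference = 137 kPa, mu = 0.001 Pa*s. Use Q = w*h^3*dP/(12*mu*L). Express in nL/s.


Step 1: Convert all dimensions to SI (meters).
w = 84e-6 m, h = 25e-6 m, L = 17453e-6 m, dP = 137e3 Pa
Step 2: Q = w * h^3 * dP / (12 * mu * L)
Q = 84e-6 * (25e-6)^3 * 137e3 / (12 * 0.001 * 17453e-6) = 8.5855584e-10 m^3/s
Step 3: Convert Q from m^3/s to nL/s (1 m^3 = 1e12 nL, so multiply by 1e12).
Q = 858.556 nL/s
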